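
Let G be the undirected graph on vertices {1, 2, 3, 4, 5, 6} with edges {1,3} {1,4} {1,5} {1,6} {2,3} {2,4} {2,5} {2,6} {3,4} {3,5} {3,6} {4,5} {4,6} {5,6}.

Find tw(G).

A width-4 tree decomposition is:
Bags: B1 = {2, 3, 4, 5, 6}  B2 = {1, 3, 4, 5, 6}
Tree: B1–B2
Each bag holds 5 vertices, so the decomposition has width 4, which upper-bounds the treewidth. Conversely, {1, 3, 4, 5, 6} is a clique of size 5, and the vertices of any clique must share a bag in every tree decomposition; so some bag has ≥ 5 vertices and tw(G) ≥ 4. The upper and lower bounds meet at 4, so that is the treewidth.

4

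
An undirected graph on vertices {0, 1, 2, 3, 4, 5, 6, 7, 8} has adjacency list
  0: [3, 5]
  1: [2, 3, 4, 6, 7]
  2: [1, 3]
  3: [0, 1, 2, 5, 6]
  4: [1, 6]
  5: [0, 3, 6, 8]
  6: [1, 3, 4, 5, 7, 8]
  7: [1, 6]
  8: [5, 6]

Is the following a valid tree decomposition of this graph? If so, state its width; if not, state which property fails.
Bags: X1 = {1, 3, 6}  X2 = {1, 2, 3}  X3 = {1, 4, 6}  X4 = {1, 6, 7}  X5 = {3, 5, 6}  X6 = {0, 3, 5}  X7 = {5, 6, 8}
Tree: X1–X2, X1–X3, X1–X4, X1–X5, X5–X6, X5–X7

Yes; width 2.

Vertex coverage: the bags together contain {0, 1, 2, 3, 4, 5, 6, 7, 8}, the full vertex set. Edge coverage: each edge of G has both endpoints in at least one bag. Running intersection: for every vertex, the bags containing it form a connected subtree. All three properties hold, so this is a valid tree decomposition of width max|bag| − 1 = 2, and hence tw(G) ≤ 2.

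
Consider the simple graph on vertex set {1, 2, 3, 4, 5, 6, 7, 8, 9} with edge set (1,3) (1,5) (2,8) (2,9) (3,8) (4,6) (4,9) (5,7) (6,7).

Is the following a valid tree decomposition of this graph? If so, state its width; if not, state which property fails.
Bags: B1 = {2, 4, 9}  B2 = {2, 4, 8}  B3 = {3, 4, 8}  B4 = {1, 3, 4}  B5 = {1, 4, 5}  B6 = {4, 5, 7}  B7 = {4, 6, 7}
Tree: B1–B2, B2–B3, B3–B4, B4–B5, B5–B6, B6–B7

Vertex coverage: the bags together contain {1, 2, 3, 4, 5, 6, 7, 8, 9}, the full vertex set. Edge coverage: each edge of G has both endpoints in at least one bag. Running intersection: for every vertex, the bags containing it form a connected subtree. All three properties hold, so this is a valid tree decomposition of width max|bag| − 1 = 2, and hence tw(G) ≤ 2.

Yes; width 2.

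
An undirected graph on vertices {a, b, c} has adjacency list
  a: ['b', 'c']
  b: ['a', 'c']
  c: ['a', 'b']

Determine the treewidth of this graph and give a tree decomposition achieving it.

Treewidth 2.
One such decomposition:
Bags: B1 = {a, b, c}
Tree: (single bag)

A single bag containing all 3 vertices is trivially a valid decomposition of width 2. On the other hand G contains the 3-clique {a, b, c}. A clique must lie in a single bag of any decomposition, so no decomposition can have width below 2. The upper and lower bounds meet at 2, so that is the treewidth.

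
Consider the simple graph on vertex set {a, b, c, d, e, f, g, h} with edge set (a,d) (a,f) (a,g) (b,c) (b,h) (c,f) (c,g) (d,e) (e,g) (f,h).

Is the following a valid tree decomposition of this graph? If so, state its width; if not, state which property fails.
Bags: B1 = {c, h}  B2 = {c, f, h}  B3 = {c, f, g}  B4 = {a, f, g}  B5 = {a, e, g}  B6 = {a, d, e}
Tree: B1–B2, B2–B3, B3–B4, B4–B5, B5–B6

A tree decomposition must satisfy three properties: every vertex lies in some bag; for every edge, both endpoints lie together in some bag; and for every vertex, the bags containing it form a connected subtree. Here vertex b appears in no bag, so the decomposition is invalid.

No — vertex b appears in no bag.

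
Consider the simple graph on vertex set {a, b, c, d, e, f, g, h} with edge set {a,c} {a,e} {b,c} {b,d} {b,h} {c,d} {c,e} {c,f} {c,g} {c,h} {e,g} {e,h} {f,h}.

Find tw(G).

A width-2 tree decomposition is:
Bags: B1 = {a, c, e}  B2 = {c, e, h}  B3 = {b, c, h}  B4 = {c, f, h}  B5 = {c, e, g}  B6 = {b, c, d}
Tree: B1–B2, B2–B3, B3–B4, B1–B5, B3–B6
The largest bag has 3 vertices, giving width 2; this decomposition certifies tw(G) ≤ 2. On the other hand G contains the 3-clique {b, c, d}. A clique must lie in a single bag of any decomposition, so no decomposition can have width below 2. Combining the bounds, tw(G) = 2.

2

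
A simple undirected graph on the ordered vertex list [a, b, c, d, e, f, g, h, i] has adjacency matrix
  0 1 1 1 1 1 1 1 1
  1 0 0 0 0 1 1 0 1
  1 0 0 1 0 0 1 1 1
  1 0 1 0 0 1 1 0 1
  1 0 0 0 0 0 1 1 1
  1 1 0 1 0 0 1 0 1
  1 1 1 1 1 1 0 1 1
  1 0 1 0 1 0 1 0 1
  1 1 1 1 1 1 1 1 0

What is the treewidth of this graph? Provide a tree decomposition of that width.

Treewidth 4.
One optimal decomposition is:
Bags: B1 = {a, c, g, h, i}  B2 = {a, c, d, g, i}  B3 = {a, e, g, h, i}  B4 = {a, d, f, g, i}  B5 = {a, b, f, g, i}
Tree: B1–B2, B1–B3, B2–B4, B4–B5

Every bag has size at most 5, so the width is 5 − 1 = 4 and tw(G) ≤ 4. Conversely, {a, c, d, g, i} is a clique of size 5, and the vertices of any clique must share a bag in every tree decomposition; so some bag has ≥ 5 vertices and tw(G) ≥ 4. The upper and lower bounds meet at 4, so that is the treewidth.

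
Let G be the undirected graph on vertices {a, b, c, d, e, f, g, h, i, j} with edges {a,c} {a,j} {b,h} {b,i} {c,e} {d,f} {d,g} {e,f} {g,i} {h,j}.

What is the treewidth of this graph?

2

A width-2 tree decomposition is:
Bags: B1 = {d, f, g}  B2 = {e, f, g}  B3 = {c, e, g}  B4 = {a, c, g}  B5 = {a, g, j}  B6 = {g, h, j}  B7 = {b, g, h}  B8 = {b, g, i}
Tree: B1–B2, B2–B3, B3–B4, B4–B5, B5–B6, B6–B7, B7–B8
Each bag holds 3 vertices, so the decomposition has width 2, which upper-bounds the treewidth. For the lower bound, G contains the cycle g–d–f–e–c–a–j–h–b–i–g, so G is not a forest; only forests have treewidth ≤ 1, hence tw(G) ≥ 2. Combining the bounds, tw(G) = 2.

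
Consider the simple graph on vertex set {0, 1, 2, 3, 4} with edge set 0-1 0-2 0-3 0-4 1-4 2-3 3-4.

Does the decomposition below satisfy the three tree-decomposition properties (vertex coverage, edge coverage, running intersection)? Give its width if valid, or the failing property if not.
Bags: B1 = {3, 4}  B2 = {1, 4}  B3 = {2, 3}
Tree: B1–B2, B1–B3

No — vertex 0 appears in no bag.

A tree decomposition must satisfy three properties: every vertex lies in some bag; for every edge, both endpoints lie together in some bag; and for every vertex, the bags containing it form a connected subtree. Here vertex 0 appears in no bag, so the decomposition is invalid.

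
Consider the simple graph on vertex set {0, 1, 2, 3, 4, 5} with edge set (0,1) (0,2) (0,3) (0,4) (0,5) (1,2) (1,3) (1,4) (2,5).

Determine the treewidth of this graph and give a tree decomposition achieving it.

Every bag has size at most 3, so the width is 3 − 1 = 2 and tw(G) ≤ 2. On the other hand G contains the 3-clique {0, 1, 2}. A clique must lie in a single bag of any decomposition, so no decomposition can have width below 2. Therefore the treewidth is 2.

Treewidth 2.
One such decomposition:
Bags: B1 = {0, 1, 2}  B2 = {0, 2, 5}  B3 = {0, 1, 3}  B4 = {0, 1, 4}
Tree: B1–B2, B1–B3, B3–B4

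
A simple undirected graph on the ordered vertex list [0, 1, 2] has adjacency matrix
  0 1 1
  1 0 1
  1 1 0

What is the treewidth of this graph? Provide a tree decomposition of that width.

Treewidth 2.
Bags: B1 = {0, 1, 2}
Tree: (single bag)

A single bag containing all 3 vertices is trivially a valid decomposition of width 2. On the other hand G contains the 3-clique {0, 1, 2}. A clique must lie in a single bag of any decomposition, so no decomposition can have width below 2. Therefore the treewidth is 2.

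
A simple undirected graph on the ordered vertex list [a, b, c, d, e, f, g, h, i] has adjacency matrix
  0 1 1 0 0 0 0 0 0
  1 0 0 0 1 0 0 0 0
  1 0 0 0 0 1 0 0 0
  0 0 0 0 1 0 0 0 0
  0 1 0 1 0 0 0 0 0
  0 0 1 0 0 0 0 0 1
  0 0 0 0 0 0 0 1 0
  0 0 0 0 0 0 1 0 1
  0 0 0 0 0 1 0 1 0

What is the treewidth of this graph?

1

A width-1 tree decomposition is:
Bags: B1 = {d, e}  B2 = {b, e}  B3 = {a, b}  B4 = {a, c}  B5 = {c, f}  B6 = {f, i}  B7 = {h, i}  B8 = {g, h}
Tree: B1–B2, B2–B3, B3–B4, B4–B5, B5–B6, B6–B7, B7–B8
The largest bag has 2 vertices, giving width 1; this decomposition certifies tw(G) ≤ 1. G has an edge, so its treewidth is at least 1. Therefore the treewidth is 1.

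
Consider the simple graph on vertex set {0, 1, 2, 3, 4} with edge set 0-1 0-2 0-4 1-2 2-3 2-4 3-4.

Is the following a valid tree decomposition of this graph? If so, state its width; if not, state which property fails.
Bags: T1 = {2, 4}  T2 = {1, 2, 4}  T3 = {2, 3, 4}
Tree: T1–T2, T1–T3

No — vertex 0 appears in no bag.

A tree decomposition must satisfy three properties: every vertex lies in some bag; for every edge, both endpoints lie together in some bag; and for every vertex, the bags containing it form a connected subtree. Here vertex 0 appears in no bag, so the decomposition is invalid.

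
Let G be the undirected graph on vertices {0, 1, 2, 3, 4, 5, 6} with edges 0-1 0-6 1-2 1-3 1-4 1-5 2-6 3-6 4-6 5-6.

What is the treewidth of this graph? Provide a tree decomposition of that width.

The largest bag has 3 vertices, giving width 2; this decomposition certifies tw(G) ≤ 2. The edges 6–3–1–4–6 form a cycle, so G is not a tree and its treewidth is at least 2. Hence tw(G) = 2 exactly.

Treewidth 2.
One such decomposition:
Bags: B1 = {1, 3, 6}  B2 = {1, 4, 6}  B3 = {1, 2, 6}  B4 = {1, 5, 6}  B5 = {0, 1, 6}
Tree: B1–B2, B2–B3, B3–B4, B4–B5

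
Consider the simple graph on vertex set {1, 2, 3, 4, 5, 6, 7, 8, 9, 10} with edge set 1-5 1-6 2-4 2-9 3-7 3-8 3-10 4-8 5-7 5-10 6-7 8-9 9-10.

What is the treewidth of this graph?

A width-2 tree decomposition is:
Bags: B1 = {2, 4, 9}  B2 = {4, 8, 9}  B3 = {8, 9, 10}  B4 = {3, 8, 10}  B5 = {3, 5, 10}  B6 = {3, 5, 7}  B7 = {1, 5, 7}  B8 = {1, 6, 7}
Tree: B1–B2, B2–B3, B3–B4, B4–B5, B5–B6, B6–B7, B7–B8
Every bag has size at most 3, so the width is 3 − 1 = 2 and tw(G) ≤ 2. The edges 2–4–8–9–2 form a cycle, so G is not a tree and its treewidth is at least 2. Combining the bounds, tw(G) = 2.

2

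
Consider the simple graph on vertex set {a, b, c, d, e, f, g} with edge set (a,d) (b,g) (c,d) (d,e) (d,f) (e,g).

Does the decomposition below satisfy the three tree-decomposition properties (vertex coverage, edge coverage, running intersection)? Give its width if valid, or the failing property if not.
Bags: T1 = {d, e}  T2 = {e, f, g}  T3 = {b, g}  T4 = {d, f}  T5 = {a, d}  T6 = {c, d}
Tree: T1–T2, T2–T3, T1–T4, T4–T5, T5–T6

No — bags containing vertex f are not connected in the tree.

A tree decomposition must satisfy three properties: every vertex lies in some bag; for every edge, both endpoints lie together in some bag; and for every vertex, the bags containing it form a connected subtree. Here bags containing vertex f are not connected in the tree, so the decomposition is invalid.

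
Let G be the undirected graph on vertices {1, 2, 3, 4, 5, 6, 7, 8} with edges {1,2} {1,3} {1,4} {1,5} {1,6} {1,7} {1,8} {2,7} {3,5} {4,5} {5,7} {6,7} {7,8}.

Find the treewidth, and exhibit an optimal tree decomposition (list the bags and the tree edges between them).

Every bag has size at most 3, so the width is 3 − 1 = 2 and tw(G) ≤ 2. On the other hand G contains the 3-clique {1, 3, 5}. A clique must lie in a single bag of any decomposition, so no decomposition can have width below 2. Combining the bounds, tw(G) = 2.

Treewidth 2.
One such decomposition:
Bags: B1 = {1, 5, 7}  B2 = {1, 2, 7}  B3 = {1, 6, 7}  B4 = {1, 4, 5}  B5 = {1, 7, 8}  B6 = {1, 3, 5}
Tree: B1–B2, B1–B3, B1–B4, B3–B5, B4–B6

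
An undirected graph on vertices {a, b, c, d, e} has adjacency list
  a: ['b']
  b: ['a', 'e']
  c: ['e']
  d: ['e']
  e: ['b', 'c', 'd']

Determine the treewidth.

A width-1 tree decomposition is:
Bags: B1 = {b, e}  B2 = {a, b}  B3 = {d, e}  B4 = {c, e}
Tree: B1–B2, B1–B3, B3–B4
Each bag holds 2 vertices, so the decomposition has width 1, which upper-bounds the treewidth. G has an edge, so its treewidth is at least 1. Hence tw(G) = 1 exactly.

1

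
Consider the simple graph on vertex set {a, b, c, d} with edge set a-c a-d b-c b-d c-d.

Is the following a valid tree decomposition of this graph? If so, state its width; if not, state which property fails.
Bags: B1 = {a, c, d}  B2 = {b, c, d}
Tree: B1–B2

Yes; width 2.

Checking the three conditions: (i) the bags cover all of {a, b, c, d}; (ii) for each edge, some bag contains both endpoints; (iii) the bags containing any fixed vertex form a subtree. All hold, so the decomposition is valid with width 3 − 1 = 2.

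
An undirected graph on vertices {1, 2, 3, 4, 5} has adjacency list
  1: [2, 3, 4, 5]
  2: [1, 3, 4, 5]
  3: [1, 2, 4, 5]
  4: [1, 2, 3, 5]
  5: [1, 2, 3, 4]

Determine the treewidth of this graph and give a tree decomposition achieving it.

Treewidth 4.
Bags: B1 = {1, 2, 3, 4, 5}
Tree: (single bag)

A single bag containing all 5 vertices is trivially a valid decomposition of width 4. For the lower bound, the 5 vertices {1, 2, 3, 4, 5} are pairwise adjacent, and any tree decomposition puts a clique entirely inside one bag — forcing width ≥ 4. Combining the bounds, tw(G) = 4.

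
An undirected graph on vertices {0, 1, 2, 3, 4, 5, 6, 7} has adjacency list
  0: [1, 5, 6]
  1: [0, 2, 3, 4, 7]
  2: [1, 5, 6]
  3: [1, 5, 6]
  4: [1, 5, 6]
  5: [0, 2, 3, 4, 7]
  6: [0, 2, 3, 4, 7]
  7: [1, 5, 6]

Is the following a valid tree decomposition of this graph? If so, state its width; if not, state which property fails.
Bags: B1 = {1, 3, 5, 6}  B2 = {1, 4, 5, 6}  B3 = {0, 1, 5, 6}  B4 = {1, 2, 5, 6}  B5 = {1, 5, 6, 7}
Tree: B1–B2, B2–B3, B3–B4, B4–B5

Vertex coverage: the bags together contain {0, 1, 2, 3, 4, 5, 6, 7}, the full vertex set. Edge coverage: each edge of G has both endpoints in at least one bag. Running intersection: for every vertex, the bags containing it form a connected subtree. All three properties hold, so this is a valid tree decomposition of width max|bag| − 1 = 3, and hence tw(G) ≤ 3.

Yes; width 3.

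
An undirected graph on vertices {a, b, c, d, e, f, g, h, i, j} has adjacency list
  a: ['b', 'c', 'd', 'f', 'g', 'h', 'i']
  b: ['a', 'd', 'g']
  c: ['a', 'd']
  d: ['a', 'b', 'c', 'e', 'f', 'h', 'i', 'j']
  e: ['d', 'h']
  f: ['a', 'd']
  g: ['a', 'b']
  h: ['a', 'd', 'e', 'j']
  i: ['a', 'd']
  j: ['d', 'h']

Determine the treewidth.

A width-2 tree decomposition is:
Bags: B1 = {a, c, d}  B2 = {a, d, f}  B3 = {a, d, i}  B4 = {a, b, d}  B5 = {a, d, h}  B6 = {d, e, h}  B7 = {a, b, g}  B8 = {d, h, j}
Tree: B1–B2, B2–B3, B1–B4, B4–B5, B5–B6, B4–B7, B6–B8
Each bag holds 3 vertices, so the decomposition has width 2, which upper-bounds the treewidth. For the lower bound, the 3 vertices {d, h, j} are pairwise adjacent, and any tree decomposition puts a clique entirely inside one bag — forcing width ≥ 2. Combining the bounds, tw(G) = 2.

2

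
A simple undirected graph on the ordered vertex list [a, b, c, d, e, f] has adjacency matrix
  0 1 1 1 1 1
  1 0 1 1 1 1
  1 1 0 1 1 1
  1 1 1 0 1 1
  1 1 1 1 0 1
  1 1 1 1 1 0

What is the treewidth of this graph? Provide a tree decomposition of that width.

Treewidth 5.
One such decomposition:
Bags: B1 = {a, b, c, d, e, f}
Tree: (single bag)

With just one bag of size 6, the width is 6 − 1 = 5, so tw(G) ≤ 5. For the lower bound, the 6 vertices {a, b, c, d, e, f} are pairwise adjacent, and any tree decomposition puts a clique entirely inside one bag — forcing width ≥ 5. Combining the bounds, tw(G) = 5.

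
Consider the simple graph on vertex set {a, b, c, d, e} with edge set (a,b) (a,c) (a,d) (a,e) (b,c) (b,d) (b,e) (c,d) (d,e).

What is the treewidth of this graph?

3

A width-3 tree decomposition is:
Bags: B1 = {a, b, c, d}  B2 = {a, b, d, e}
Tree: B1–B2
Each bag holds 4 vertices, so the decomposition has width 3, which upper-bounds the treewidth. For the lower bound, the 4 vertices {a, b, d, e} are pairwise adjacent, and any tree decomposition puts a clique entirely inside one bag — forcing width ≥ 3. Therefore the treewidth is 3.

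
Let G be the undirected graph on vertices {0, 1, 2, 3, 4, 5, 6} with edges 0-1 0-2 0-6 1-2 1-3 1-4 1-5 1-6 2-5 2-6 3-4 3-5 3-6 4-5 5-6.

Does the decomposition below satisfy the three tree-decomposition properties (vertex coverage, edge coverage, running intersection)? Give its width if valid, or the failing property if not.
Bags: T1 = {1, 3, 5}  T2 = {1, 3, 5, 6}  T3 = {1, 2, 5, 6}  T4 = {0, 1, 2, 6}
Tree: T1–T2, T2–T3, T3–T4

A tree decomposition must satisfy three properties: every vertex lies in some bag; for every edge, both endpoints lie together in some bag; and for every vertex, the bags containing it form a connected subtree. Here vertex 4 appears in no bag, so the decomposition is invalid.

No — vertex 4 appears in no bag.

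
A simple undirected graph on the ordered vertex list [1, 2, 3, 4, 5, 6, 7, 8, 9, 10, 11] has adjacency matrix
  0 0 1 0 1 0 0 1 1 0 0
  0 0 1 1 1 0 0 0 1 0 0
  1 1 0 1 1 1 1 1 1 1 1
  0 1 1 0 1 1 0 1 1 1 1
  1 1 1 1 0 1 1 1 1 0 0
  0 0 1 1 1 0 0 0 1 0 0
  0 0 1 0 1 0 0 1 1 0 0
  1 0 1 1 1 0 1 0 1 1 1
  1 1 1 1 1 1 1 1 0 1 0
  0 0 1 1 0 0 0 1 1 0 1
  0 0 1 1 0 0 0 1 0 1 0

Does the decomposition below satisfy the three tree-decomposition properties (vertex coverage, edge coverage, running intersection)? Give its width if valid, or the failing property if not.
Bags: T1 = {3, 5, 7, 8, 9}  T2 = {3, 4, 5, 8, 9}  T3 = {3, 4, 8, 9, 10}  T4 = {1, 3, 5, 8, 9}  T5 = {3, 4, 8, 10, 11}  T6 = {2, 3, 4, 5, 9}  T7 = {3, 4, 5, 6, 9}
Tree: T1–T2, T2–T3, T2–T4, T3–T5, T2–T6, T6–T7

Yes; width 4.

Vertex coverage: the bags together contain {1, 2, 3, 4, 5, 6, 7, 8, 9, 10, 11}, the full vertex set. Edge coverage: each edge of G has both endpoints in at least one bag. Running intersection: for every vertex, the bags containing it form a connected subtree. All three properties hold, so this is a valid tree decomposition of width max|bag| − 1 = 4, and hence tw(G) ≤ 4.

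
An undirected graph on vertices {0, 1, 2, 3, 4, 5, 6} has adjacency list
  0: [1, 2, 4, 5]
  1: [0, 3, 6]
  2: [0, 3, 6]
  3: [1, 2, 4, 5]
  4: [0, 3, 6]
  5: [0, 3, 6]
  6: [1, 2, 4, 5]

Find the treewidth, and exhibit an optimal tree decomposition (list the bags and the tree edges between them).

Every bag has size at most 4, so the width is 4 − 1 = 3 and tw(G) ≤ 3. For the lower bound: the 4 vertex sets {1,6}, {0,4}, {3}, {2} are disjoint, each induces a connected subgraph, and every pair is joined by at least one edge of G. Contracting each set to a single vertex therefore yields K_{4} as a minor, and since treewidth is minor-monotone, tw(G) ≥ tw(K_{4}) = 3. Combining the bounds, tw(G) = 3.

Treewidth 3.
One optimal decomposition is:
Bags: B1 = {0, 1, 3, 6}  B2 = {0, 3, 4, 6}  B3 = {0, 2, 3, 6}  B4 = {0, 3, 5, 6}
Tree: B1–B2, B2–B3, B3–B4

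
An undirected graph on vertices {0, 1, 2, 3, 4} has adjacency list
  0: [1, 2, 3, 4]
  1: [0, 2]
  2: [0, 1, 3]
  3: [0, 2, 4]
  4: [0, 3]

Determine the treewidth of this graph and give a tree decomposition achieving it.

Treewidth 2.
One optimal decomposition is:
Bags: B1 = {0, 1, 2}  B2 = {0, 2, 3}  B3 = {0, 3, 4}
Tree: B1–B2, B2–B3

Every bag has size at most 3, so the width is 3 − 1 = 2 and tw(G) ≤ 2. On the other hand G contains the 3-clique {0, 1, 2}. A clique must lie in a single bag of any decomposition, so no decomposition can have width below 2. The upper and lower bounds meet at 2, so that is the treewidth.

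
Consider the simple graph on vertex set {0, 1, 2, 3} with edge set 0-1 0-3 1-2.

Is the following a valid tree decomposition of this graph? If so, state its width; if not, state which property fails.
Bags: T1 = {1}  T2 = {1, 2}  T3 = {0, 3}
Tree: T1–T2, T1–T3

A tree decomposition must satisfy three properties: every vertex lies in some bag; for every edge, both endpoints lie together in some bag; and for every vertex, the bags containing it form a connected subtree. Here edge (0,1) lies in no bag, so the decomposition is invalid.

No — edge (0,1) lies in no bag.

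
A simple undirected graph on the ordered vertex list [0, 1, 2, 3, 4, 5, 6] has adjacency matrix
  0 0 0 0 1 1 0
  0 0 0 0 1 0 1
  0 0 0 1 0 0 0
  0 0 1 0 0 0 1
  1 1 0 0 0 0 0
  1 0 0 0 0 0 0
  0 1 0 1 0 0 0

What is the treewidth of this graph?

A width-1 tree decomposition is:
Bags: B1 = {0, 5}  B2 = {0, 4}  B3 = {1, 4}  B4 = {1, 6}  B5 = {3, 6}  B6 = {2, 3}
Tree: B1–B2, B2–B3, B3–B4, B4–B5, B5–B6
Every bag has size at most 2, so the width is 2 − 1 = 1 and tw(G) ≤ 1. G has an edge, so its treewidth is at least 1. Combining the bounds, tw(G) = 1.

1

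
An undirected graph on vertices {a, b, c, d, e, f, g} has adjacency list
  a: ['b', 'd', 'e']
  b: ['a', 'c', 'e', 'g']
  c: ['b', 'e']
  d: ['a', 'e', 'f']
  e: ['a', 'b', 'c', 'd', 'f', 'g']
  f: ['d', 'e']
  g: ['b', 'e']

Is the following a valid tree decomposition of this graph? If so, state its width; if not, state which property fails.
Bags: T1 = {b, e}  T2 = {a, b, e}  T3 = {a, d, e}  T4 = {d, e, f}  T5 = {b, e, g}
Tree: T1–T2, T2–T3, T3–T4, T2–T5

A tree decomposition must satisfy three properties: every vertex lies in some bag; for every edge, both endpoints lie together in some bag; and for every vertex, the bags containing it form a connected subtree. Here vertex c appears in no bag, so the decomposition is invalid.

No — vertex c appears in no bag.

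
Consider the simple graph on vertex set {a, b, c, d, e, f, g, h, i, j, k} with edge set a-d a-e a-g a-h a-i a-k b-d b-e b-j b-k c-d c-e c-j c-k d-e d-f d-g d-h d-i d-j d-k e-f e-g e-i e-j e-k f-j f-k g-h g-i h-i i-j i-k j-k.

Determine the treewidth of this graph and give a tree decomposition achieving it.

The largest bag has 5 vertices, giving width 4; this decomposition certifies tw(G) ≤ 4. Conversely, {a, d, e, g, i} is a clique of size 5, and the vertices of any clique must share a bag in every tree decomposition; so some bag has ≥ 5 vertices and tw(G) ≥ 4. Therefore the treewidth is 4.

Treewidth 4.
Bags: B1 = {b, d, e, j, k}  B2 = {c, d, e, j, k}  B3 = {d, e, i, j, k}  B4 = {a, d, e, i, k}  B5 = {a, d, e, g, i}  B6 = {d, e, f, j, k}  B7 = {a, d, g, h, i}
Tree: B1–B2, B2–B3, B3–B4, B4–B5, B1–B6, B5–B7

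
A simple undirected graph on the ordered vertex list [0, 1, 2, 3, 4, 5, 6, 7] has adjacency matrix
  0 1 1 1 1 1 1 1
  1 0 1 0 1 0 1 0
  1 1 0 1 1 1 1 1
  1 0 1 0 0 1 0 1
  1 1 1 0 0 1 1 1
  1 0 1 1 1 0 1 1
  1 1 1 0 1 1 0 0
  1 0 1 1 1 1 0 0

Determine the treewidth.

4

A width-4 tree decomposition is:
Bags: B1 = {0, 2, 4, 5, 6}  B2 = {0, 2, 4, 5, 7}  B3 = {0, 1, 2, 4, 6}  B4 = {0, 2, 3, 5, 7}
Tree: B1–B2, B1–B3, B2–B4
Each bag holds 5 vertices, so the decomposition has width 4, which upper-bounds the treewidth. On the other hand G contains the 5-clique {0, 2, 3, 5, 7}. A clique must lie in a single bag of any decomposition, so no decomposition can have width below 4. Therefore the treewidth is 4.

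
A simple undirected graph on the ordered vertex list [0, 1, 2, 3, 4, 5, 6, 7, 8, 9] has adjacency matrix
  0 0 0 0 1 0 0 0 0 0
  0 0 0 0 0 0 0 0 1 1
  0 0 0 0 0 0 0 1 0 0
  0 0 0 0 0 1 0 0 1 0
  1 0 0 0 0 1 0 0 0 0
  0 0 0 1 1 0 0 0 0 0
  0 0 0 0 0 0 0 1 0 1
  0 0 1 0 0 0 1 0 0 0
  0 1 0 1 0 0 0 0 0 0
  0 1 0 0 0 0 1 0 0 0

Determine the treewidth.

1

A width-1 tree decomposition is:
Bags: B1 = {2, 7}  B2 = {6, 7}  B3 = {6, 9}  B4 = {1, 9}  B5 = {1, 8}  B6 = {3, 8}  B7 = {3, 5}  B8 = {4, 5}  B9 = {0, 4}
Tree: B1–B2, B2–B3, B3–B4, B4–B5, B5–B6, B6–B7, B7–B8, B8–B9
Every bag has size at most 2, so the width is 2 − 1 = 1 and tw(G) ≤ 1. G has an edge, so its treewidth is at least 1. Therefore the treewidth is 1.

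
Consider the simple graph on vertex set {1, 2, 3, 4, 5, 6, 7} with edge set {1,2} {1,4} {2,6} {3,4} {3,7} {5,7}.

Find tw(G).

1

A width-1 tree decomposition is:
Bags: B1 = {2, 6}  B2 = {1, 2}  B3 = {1, 4}  B4 = {3, 4}  B5 = {3, 7}  B6 = {5, 7}
Tree: B1–B2, B2–B3, B3–B4, B4–B5, B5–B6
Every bag has size at most 2, so the width is 2 − 1 = 1 and tw(G) ≤ 1. Since G has at least one edge (e.g. 6–2), it is not an edgeless graph, so tw(G) ≥ 1. Combining the bounds, tw(G) = 1.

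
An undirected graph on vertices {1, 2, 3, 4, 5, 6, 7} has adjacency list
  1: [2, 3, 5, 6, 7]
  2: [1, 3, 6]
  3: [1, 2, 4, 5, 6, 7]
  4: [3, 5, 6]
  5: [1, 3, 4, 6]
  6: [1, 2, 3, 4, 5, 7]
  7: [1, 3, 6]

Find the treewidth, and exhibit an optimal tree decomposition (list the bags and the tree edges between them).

Each bag holds 4 vertices, so the decomposition has width 3, which upper-bounds the treewidth. Conversely, {1, 2, 3, 6} is a clique of size 4, and the vertices of any clique must share a bag in every tree decomposition; so some bag has ≥ 4 vertices and tw(G) ≥ 3. Therefore the treewidth is 3.

Treewidth 3.
Bags: B1 = {1, 3, 5, 6}  B2 = {3, 4, 5, 6}  B3 = {1, 2, 3, 6}  B4 = {1, 3, 6, 7}
Tree: B1–B2, B1–B3, B3–B4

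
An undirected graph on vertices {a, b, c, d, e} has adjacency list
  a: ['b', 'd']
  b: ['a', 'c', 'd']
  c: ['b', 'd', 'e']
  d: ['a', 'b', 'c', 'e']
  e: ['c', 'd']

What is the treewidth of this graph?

2

A width-2 tree decomposition is:
Bags: B1 = {a, b, d}  B2 = {b, c, d}  B3 = {c, d, e}
Tree: B1–B2, B2–B3
Each bag holds 3 vertices, so the decomposition has width 2, which upper-bounds the treewidth. Conversely, {c, d, e} is a clique of size 3, and the vertices of any clique must share a bag in every tree decomposition; so some bag has ≥ 3 vertices and tw(G) ≥ 2. Combining the bounds, tw(G) = 2.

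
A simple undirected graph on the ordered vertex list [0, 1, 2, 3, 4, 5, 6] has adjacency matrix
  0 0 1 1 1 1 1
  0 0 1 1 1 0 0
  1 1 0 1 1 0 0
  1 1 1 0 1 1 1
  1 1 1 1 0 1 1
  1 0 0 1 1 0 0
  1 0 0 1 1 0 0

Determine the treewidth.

3

A width-3 tree decomposition is:
Bags: B1 = {1, 2, 3, 4}  B2 = {0, 2, 3, 4}  B3 = {0, 3, 4, 6}  B4 = {0, 3, 4, 5}
Tree: B1–B2, B2–B3, B2–B4
The largest bag has 4 vertices, giving width 3; this decomposition certifies tw(G) ≤ 3. On the other hand G contains the 4-clique {0, 2, 3, 4}. A clique must lie in a single bag of any decomposition, so no decomposition can have width below 3. Hence tw(G) = 3 exactly.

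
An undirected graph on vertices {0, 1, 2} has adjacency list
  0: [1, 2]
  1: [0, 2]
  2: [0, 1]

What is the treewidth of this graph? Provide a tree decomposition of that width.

Treewidth 2.
Bags: B1 = {0, 1, 2}
Tree: (single bag)

With just one bag of size 3, the width is 3 − 1 = 2, so tw(G) ≤ 2. Conversely, {0, 1, 2} is a clique of size 3, and the vertices of any clique must share a bag in every tree decomposition; so some bag has ≥ 3 vertices and tw(G) ≥ 2. Hence tw(G) = 2 exactly.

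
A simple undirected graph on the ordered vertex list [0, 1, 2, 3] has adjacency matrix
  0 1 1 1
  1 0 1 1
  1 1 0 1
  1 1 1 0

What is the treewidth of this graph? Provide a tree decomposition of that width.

A single bag containing all 4 vertices is trivially a valid decomposition of width 3. Conversely, {0, 1, 2, 3} is a clique of size 4, and the vertices of any clique must share a bag in every tree decomposition; so some bag has ≥ 4 vertices and tw(G) ≥ 3. Combining the bounds, tw(G) = 3.

Treewidth 3.
Bags: B1 = {0, 1, 2, 3}
Tree: (single bag)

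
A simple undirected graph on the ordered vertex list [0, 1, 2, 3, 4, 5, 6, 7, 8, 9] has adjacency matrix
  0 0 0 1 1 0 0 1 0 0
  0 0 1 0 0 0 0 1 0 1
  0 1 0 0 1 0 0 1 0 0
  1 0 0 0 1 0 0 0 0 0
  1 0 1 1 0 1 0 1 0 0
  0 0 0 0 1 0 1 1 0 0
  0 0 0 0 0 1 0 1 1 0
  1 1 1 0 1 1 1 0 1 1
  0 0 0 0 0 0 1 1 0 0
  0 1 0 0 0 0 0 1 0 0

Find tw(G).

2

A width-2 tree decomposition is:
Bags: B1 = {4, 5, 7}  B2 = {5, 6, 7}  B3 = {2, 4, 7}  B4 = {0, 4, 7}  B5 = {1, 2, 7}  B6 = {6, 7, 8}  B7 = {1, 7, 9}  B8 = {0, 3, 4}
Tree: B1–B2, B1–B3, B3–B4, B3–B5, B2–B6, B5–B7, B4–B8
Each bag holds 3 vertices, so the decomposition has width 2, which upper-bounds the treewidth. Conversely, {0, 3, 4} is a clique of size 3, and the vertices of any clique must share a bag in every tree decomposition; so some bag has ≥ 3 vertices and tw(G) ≥ 2. Combining the bounds, tw(G) = 2.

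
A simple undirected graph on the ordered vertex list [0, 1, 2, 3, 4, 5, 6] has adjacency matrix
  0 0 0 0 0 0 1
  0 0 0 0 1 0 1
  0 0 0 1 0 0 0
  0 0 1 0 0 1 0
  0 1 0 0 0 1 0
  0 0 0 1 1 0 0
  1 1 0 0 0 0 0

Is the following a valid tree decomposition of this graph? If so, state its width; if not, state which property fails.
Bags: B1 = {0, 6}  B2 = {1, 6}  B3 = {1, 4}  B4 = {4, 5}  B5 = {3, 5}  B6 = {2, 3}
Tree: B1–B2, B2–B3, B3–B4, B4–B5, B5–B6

Yes; width 1.

Every vertex of G appears in some bag (union = {0, 1, 2, 3, 4, 5, 6}); every edge is covered by a bag; and for each vertex v the set of bags containing v is connected in the bag tree. The decomposition is therefore valid. The largest bag has 2 vertices, so the width is 1.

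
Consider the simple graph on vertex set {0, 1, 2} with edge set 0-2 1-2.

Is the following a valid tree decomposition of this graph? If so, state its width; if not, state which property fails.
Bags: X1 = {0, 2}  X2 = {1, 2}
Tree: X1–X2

Every vertex of G appears in some bag (union = {0, 1, 2}); every edge is covered by a bag; and for each vertex v the set of bags containing v is connected in the bag tree. The decomposition is therefore valid. The largest bag has 2 vertices, so the width is 1.

Yes; width 1.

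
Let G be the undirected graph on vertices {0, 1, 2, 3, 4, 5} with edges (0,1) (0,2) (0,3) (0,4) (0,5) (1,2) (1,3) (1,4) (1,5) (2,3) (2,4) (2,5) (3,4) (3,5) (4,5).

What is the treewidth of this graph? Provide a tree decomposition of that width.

A single bag containing all 6 vertices is trivially a valid decomposition of width 5. For the lower bound, the 6 vertices {0, 1, 2, 3, 4, 5} are pairwise adjacent, and any tree decomposition puts a clique entirely inside one bag — forcing width ≥ 5. Therefore the treewidth is 5.

Treewidth 5.
One such decomposition:
Bags: B1 = {0, 1, 2, 3, 4, 5}
Tree: (single bag)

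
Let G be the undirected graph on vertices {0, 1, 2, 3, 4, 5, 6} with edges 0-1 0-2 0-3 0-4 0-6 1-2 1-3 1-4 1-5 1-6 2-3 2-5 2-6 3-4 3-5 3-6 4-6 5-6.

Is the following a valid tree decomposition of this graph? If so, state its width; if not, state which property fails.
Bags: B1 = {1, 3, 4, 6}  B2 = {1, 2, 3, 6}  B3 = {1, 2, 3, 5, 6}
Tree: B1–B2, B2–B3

No — vertex 0 appears in no bag.

A tree decomposition must satisfy three properties: every vertex lies in some bag; for every edge, both endpoints lie together in some bag; and for every vertex, the bags containing it form a connected subtree. Here vertex 0 appears in no bag, so the decomposition is invalid.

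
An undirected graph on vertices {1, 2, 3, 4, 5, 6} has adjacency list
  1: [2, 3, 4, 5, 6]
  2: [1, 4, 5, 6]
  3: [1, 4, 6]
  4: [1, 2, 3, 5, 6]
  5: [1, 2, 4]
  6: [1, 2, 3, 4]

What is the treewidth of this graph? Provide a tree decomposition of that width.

Each bag holds 4 vertices, so the decomposition has width 3, which upper-bounds the treewidth. Conversely, {1, 2, 4, 5} is a clique of size 4, and the vertices of any clique must share a bag in every tree decomposition; so some bag has ≥ 4 vertices and tw(G) ≥ 3. Hence tw(G) = 3 exactly.

Treewidth 3.
Bags: B1 = {1, 2, 4, 5}  B2 = {1, 2, 4, 6}  B3 = {1, 3, 4, 6}
Tree: B1–B2, B2–B3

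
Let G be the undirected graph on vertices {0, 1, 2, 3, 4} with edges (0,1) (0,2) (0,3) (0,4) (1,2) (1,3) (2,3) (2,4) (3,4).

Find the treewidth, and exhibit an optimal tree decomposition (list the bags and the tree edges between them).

Treewidth 3.
One optimal decomposition is:
Bags: B1 = {0, 1, 2, 3}  B2 = {0, 2, 3, 4}
Tree: B1–B2

The largest bag has 4 vertices, giving width 3; this decomposition certifies tw(G) ≤ 3. Conversely, {0, 1, 2, 3} is a clique of size 4, and the vertices of any clique must share a bag in every tree decomposition; so some bag has ≥ 4 vertices and tw(G) ≥ 3. Combining the bounds, tw(G) = 3.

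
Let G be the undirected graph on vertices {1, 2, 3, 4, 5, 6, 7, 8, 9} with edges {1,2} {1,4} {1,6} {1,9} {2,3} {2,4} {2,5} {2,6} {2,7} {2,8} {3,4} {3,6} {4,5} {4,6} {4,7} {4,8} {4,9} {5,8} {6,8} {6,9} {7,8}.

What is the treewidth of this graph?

A width-3 tree decomposition is:
Bags: B1 = {1, 2, 4, 6}  B2 = {2, 4, 6, 8}  B3 = {2, 4, 5, 8}  B4 = {2, 3, 4, 6}  B5 = {2, 4, 7, 8}  B6 = {1, 4, 6, 9}
Tree: B1–B2, B2–B3, B2–B4, B3–B5, B1–B6
Every bag has size at most 4, so the width is 4 − 1 = 3 and tw(G) ≤ 3. For the lower bound, the 4 vertices {1, 4, 6, 9} are pairwise adjacent, and any tree decomposition puts a clique entirely inside one bag — forcing width ≥ 3. Hence tw(G) = 3 exactly.

3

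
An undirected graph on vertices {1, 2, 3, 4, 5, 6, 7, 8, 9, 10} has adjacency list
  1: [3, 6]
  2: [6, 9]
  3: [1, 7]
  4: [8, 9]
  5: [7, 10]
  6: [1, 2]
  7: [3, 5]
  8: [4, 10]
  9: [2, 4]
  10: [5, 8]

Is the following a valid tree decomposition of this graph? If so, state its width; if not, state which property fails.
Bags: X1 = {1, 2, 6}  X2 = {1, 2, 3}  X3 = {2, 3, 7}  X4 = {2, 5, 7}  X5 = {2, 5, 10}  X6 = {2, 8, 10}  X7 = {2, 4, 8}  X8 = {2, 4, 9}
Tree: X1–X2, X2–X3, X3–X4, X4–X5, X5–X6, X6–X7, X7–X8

Every vertex of G appears in some bag (union = {1, 2, 3, 4, 5, 6, 7, 8, 9, 10}); every edge is covered by a bag; and for each vertex v the set of bags containing v is connected in the bag tree. The decomposition is therefore valid. The largest bag has 3 vertices, so the width is 2.

Yes; width 2.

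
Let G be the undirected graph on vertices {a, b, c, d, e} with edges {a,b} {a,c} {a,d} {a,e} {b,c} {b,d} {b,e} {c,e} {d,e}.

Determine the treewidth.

3

A width-3 tree decomposition is:
Bags: B1 = {a, b, d, e}  B2 = {a, b, c, e}
Tree: B1–B2
Each bag holds 4 vertices, so the decomposition has width 3, which upper-bounds the treewidth. For the lower bound, the 4 vertices {a, b, d, e} are pairwise adjacent, and any tree decomposition puts a clique entirely inside one bag — forcing width ≥ 3. Combining the bounds, tw(G) = 3.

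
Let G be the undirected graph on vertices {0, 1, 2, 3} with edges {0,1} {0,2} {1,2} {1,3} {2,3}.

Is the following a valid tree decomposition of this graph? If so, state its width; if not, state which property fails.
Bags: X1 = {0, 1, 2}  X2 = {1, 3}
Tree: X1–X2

No — edge (2,3) lies in no bag.

A tree decomposition must satisfy three properties: every vertex lies in some bag; for every edge, both endpoints lie together in some bag; and for every vertex, the bags containing it form a connected subtree. Here edge (2,3) lies in no bag, so the decomposition is invalid.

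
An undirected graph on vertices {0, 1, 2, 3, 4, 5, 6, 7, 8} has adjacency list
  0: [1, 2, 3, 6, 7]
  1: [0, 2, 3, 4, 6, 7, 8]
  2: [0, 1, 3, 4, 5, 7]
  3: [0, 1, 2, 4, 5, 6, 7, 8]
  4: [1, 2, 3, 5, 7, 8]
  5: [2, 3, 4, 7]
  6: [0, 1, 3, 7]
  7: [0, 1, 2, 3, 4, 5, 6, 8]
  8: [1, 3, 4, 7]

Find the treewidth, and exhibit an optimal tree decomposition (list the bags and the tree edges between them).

The largest bag has 5 vertices, giving width 4; this decomposition certifies tw(G) ≤ 4. For the lower bound, the 5 vertices {0, 1, 2, 3, 7} are pairwise adjacent, and any tree decomposition puts a clique entirely inside one bag — forcing width ≥ 4. Therefore the treewidth is 4.

Treewidth 4.
One such decomposition:
Bags: B1 = {0, 1, 2, 3, 7}  B2 = {1, 2, 3, 4, 7}  B3 = {2, 3, 4, 5, 7}  B4 = {0, 1, 3, 6, 7}  B5 = {1, 3, 4, 7, 8}
Tree: B1–B2, B2–B3, B1–B4, B2–B5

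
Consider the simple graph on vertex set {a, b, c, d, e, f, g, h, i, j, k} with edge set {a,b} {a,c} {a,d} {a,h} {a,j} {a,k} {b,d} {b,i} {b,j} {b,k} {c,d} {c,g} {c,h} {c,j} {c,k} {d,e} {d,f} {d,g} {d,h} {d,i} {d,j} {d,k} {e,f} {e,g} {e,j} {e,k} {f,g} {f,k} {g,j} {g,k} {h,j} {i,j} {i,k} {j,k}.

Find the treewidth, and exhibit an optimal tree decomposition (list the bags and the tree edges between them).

The largest bag has 5 vertices, giving width 4; this decomposition certifies tw(G) ≤ 4. On the other hand G contains the 5-clique {a, c, d, h, j}. A clique must lie in a single bag of any decomposition, so no decomposition can have width below 4. Hence tw(G) = 4 exactly.

Treewidth 4.
One optimal decomposition is:
Bags: B1 = {d, e, g, j, k}  B2 = {d, e, f, g, k}  B3 = {c, d, g, j, k}  B4 = {a, c, d, j, k}  B5 = {a, c, d, h, j}  B6 = {a, b, d, j, k}  B7 = {b, d, i, j, k}
Tree: B1–B2, B1–B3, B3–B4, B4–B5, B4–B6, B6–B7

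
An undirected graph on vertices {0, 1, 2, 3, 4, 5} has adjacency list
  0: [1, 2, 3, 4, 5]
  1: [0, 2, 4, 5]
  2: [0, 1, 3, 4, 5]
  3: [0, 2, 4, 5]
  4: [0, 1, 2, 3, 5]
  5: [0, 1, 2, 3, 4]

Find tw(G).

4

A width-4 tree decomposition is:
Bags: B1 = {0, 1, 2, 4, 5}  B2 = {0, 2, 3, 4, 5}
Tree: B1–B2
Every bag has size at most 5, so the width is 5 − 1 = 4 and tw(G) ≤ 4. Conversely, {0, 1, 2, 4, 5} is a clique of size 5, and the vertices of any clique must share a bag in every tree decomposition; so some bag has ≥ 5 vertices and tw(G) ≥ 4. Combining the bounds, tw(G) = 4.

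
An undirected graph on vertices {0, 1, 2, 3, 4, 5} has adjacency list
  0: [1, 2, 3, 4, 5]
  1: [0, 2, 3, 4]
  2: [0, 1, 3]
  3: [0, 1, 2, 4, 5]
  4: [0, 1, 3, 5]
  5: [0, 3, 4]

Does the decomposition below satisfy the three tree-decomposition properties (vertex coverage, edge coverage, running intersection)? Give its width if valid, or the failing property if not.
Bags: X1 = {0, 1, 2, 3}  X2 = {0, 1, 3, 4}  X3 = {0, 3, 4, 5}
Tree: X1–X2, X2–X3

Yes; width 3.

Vertex coverage: the bags together contain {0, 1, 2, 3, 4, 5}, the full vertex set. Edge coverage: each edge of G has both endpoints in at least one bag. Running intersection: for every vertex, the bags containing it form a connected subtree. All three properties hold, so this is a valid tree decomposition of width max|bag| − 1 = 3, and hence tw(G) ≤ 3.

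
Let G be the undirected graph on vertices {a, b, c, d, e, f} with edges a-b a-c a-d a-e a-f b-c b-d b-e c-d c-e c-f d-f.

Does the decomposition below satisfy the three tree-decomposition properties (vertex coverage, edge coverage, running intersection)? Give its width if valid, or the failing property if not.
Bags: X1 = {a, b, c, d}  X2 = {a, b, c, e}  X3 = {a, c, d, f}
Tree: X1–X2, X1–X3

Yes; width 3.

Checking the three conditions: (i) the bags cover all of {a, b, c, d, e, f}; (ii) for each edge, some bag contains both endpoints; (iii) the bags containing any fixed vertex form a subtree. All hold, so the decomposition is valid with width 4 − 1 = 3.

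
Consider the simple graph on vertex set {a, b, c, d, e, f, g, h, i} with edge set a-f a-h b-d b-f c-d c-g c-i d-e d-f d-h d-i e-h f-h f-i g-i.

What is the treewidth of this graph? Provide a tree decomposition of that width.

Treewidth 2.
One optimal decomposition is:
Bags: B1 = {d, f, i}  B2 = {d, f, h}  B3 = {c, d, i}  B4 = {d, e, h}  B5 = {b, d, f}  B6 = {a, f, h}  B7 = {c, g, i}
Tree: B1–B2, B1–B3, B2–B4, B2–B5, B2–B6, B3–B7

Every bag has size at most 3, so the width is 3 − 1 = 2 and tw(G) ≤ 2. Conversely, {d, e, h} is a clique of size 3, and the vertices of any clique must share a bag in every tree decomposition; so some bag has ≥ 3 vertices and tw(G) ≥ 2. Hence tw(G) = 2 exactly.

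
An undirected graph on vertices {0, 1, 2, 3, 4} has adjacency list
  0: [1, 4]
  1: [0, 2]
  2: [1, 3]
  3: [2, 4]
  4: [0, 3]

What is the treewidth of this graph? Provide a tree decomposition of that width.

Every bag has size at most 3, so the width is 3 − 1 = 2 and tw(G) ≤ 2. For the lower bound, G contains the cycle 2–1–0–4–3–2, so G is not a forest; only forests have treewidth ≤ 1, hence tw(G) ≥ 2. The upper and lower bounds meet at 2, so that is the treewidth.

Treewidth 2.
Bags: B1 = {0, 1, 2}  B2 = {0, 2, 4}  B3 = {2, 3, 4}
Tree: B1–B2, B2–B3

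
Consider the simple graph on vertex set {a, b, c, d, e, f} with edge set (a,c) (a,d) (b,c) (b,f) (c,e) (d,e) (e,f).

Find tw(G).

A width-2 tree decomposition is:
Bags: B1 = {b, c, f}  B2 = {c, e, f}  B3 = {a, c, e}  B4 = {a, d, e}
Tree: B1–B2, B2–B3, B3–B4
Each bag holds 3 vertices, so the decomposition has width 2, which upper-bounds the treewidth. Since b–f–e–c–b is a cycle in G, G is not acyclic. Forests are exactly the graphs of treewidth ≤ 1, so tw(G) ≥ 2. Hence tw(G) = 2 exactly.

2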